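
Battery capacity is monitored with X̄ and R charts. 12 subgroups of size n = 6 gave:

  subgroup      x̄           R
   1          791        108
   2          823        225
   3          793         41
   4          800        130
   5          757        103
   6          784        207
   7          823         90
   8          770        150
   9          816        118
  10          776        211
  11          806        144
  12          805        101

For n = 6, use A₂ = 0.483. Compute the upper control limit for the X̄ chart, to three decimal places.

X̄̄ = (791 + 823 + 793 + 800 + 757 + 784 + 823 + 770 + 816 + 776 + 806 + 805) / 12 = 9544.0000 / 12 = 795.3333
R̄ = (108 + 225 + 41 + 130 + 103 + 207 + 90 + 150 + 118 + 211 + 144 + 101) / 12 = 1628.0000 / 12 = 135.6667
UCL = X̄̄ + A₂·R̄ = 795.3333 + 0.483 × 135.6667 = 860.8603

860.860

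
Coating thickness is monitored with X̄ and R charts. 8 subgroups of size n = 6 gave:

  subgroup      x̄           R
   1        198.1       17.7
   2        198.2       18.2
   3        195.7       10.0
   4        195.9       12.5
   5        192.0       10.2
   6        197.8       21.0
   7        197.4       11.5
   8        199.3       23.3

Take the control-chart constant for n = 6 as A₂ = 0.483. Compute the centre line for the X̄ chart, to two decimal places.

196.80

X̄̄ = (198.1 + 198.2 + 195.7 + 195.9 + 192.0 + 197.8 + 197.4 + 199.3) / 8 = 1574.4000 / 8 = 196.8000
CL = X̄̄ = 196.8000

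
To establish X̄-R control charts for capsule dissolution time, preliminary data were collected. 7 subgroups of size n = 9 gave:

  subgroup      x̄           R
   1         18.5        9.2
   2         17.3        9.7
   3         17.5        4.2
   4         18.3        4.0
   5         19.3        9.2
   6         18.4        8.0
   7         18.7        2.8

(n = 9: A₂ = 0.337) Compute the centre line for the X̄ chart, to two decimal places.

X̄̄ = (18.5 + 17.3 + 17.5 + 18.3 + 19.3 + 18.4 + 18.7) / 7 = 128.0000 / 7 = 18.2857
CL = X̄̄ = 18.2857

18.29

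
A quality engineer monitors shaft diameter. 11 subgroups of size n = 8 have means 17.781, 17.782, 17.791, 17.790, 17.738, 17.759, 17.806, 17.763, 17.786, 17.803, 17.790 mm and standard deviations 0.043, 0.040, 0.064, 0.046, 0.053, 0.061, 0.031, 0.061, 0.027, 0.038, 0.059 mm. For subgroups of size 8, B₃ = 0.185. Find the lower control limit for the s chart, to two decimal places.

s̄ = (0.043 + 0.040 + 0.064 + 0.046 + 0.053 + 0.061 + 0.031 + 0.061 + 0.027 + 0.038 + 0.059) / 11 = 0.0475
LCL_s = B₃·s̄ = 0.185 × 0.0475 = 0.0088

0.01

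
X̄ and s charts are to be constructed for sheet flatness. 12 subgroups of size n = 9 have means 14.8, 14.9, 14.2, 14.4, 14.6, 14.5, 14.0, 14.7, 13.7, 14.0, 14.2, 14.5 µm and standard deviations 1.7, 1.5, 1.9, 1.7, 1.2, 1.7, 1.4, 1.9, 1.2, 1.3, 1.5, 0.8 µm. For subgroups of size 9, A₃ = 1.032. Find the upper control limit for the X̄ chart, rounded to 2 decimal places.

X̄̄ = (14.8 + 14.9 + 14.2 + 14.4 + 14.6 + 14.5 + 14.0 + 14.7 + 13.7 + 14.0 + 14.2 + 14.5) / 12 = 14.3750
s̄ = (1.7 + 1.5 + 1.9 + 1.7 + 1.2 + 1.7 + 1.4 + 1.9 + 1.2 + 1.3 + 1.5 + 0.8) / 12 = 1.4833
UCL = X̄̄ + A₃·s̄ = 14.3750 + 1.032 × 1.4833 = 15.9058

15.91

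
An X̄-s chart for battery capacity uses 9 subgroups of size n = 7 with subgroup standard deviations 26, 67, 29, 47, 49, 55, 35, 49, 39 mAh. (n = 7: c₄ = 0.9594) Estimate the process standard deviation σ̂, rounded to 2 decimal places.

s̄ = (26 + 67 + 29 + 47 + 49 + 55 + 35 + 49 + 39) / 9 = 44.0000
σ̂ = s̄ / c₄ = 44.0000 / 0.9594 = 45.8620

45.86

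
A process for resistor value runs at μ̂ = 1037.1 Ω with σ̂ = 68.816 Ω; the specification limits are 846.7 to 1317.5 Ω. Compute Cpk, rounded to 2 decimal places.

0.92

Cpu = (USL − μ̂) / (3σ̂) = (1317.5 − 1037.1) / (3 × 68.816) = 1.3582; Cpl = (μ̂ − LSL) / (3σ̂) = (1037.1 − 846.7) / (3 × 68.816) = 0.9223; Cpk = min(Cpu, Cpl) = 0.9223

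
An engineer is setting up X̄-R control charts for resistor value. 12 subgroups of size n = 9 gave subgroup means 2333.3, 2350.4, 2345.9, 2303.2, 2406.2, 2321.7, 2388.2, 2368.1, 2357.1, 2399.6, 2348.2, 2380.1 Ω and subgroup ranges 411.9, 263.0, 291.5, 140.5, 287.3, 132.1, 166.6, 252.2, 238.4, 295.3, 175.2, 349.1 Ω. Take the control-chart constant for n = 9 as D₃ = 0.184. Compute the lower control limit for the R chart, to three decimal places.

46.048

R̄ = (411.9 + 263.0 + 291.5 + 140.5 + 287.3 + 132.1 + 166.6 + 252.2 + 238.4 + 295.3 + 175.2 + 349.1) / 12 = 3003.1000 / 12 = 250.2583
LCL_R = D₃·R̄ = 0.184 × 250.2583 = 46.0475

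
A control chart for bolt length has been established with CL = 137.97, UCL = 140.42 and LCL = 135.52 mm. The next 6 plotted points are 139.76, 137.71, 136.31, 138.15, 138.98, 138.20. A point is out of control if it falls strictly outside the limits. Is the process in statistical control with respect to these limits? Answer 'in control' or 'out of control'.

All 6 points lie within [135.52, 140.42].

in control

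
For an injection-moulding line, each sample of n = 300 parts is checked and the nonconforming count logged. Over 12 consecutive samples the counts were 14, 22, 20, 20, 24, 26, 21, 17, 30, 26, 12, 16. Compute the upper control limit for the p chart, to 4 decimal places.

0.1128

p̄ = Σdᵢ / (k·n) = 248 / (12 × 300) = 0.06889
UCL = p̄ + 3·√(p̄(1−p̄)/n) = 0.06889 + 3 × √(0.06889×0.93111/300) = 0.06889 + 3 × 0.01462 = 0.11276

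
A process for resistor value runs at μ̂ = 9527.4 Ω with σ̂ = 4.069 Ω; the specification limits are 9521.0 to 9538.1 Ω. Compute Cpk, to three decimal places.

Cpu = (USL − μ̂) / (3σ̂) = (9538.1 − 9527.4) / (3 × 4.069) = 0.8765; Cpl = (μ̂ − LSL) / (3σ̂) = (9527.4 − 9521.0) / (3 × 4.069) = 0.5243; Cpk = min(Cpu, Cpl) = 0.5243

0.524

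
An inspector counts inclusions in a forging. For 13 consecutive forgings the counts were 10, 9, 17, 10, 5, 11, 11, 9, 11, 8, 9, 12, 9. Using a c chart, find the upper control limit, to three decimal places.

c̄ = (10 + 9 + 17 + 10 + 5 + 11 + 11 + 9 + 11 + 8 + 9 + 12 + 9) / 13 = 131 / 13 = 10.0769
UCL = c̄ + 3√c̄ = 10.0769 + 3 × √10.0769 = 10.0769 + 3 × 3.1744 = 19.6002

19.600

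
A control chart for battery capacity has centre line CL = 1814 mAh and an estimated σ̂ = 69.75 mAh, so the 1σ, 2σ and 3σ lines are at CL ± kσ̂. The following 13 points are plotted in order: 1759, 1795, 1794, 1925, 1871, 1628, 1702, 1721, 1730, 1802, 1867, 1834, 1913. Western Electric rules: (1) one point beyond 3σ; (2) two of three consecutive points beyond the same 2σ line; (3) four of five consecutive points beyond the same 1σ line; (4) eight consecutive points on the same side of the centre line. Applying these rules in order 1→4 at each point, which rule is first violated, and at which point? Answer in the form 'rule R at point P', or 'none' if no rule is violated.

rule 3 at point 9

Zone of each point (C = within 1σ̂, B = 1σ̂–2σ̂, A = 2σ̂–3σ̂, * = beyond 3σ̂; sign = side of CL): 1:-C, 2:-C, 3:-C, 4:+B, 5:+C, 6:-A, 7:-B, 8:-B, 9:-B, 10:-C, 11:+C, 12:+C, 13:+B
Rule 3 (four of five consecutive points beyond the same 1σ limit) is satisfied at point 9.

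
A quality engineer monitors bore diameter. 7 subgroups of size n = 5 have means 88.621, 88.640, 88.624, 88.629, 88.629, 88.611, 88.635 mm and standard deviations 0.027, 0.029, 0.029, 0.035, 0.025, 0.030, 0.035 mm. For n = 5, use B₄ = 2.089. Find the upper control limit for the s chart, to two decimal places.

s̄ = (0.027 + 0.029 + 0.029 + 0.035 + 0.025 + 0.030 + 0.035) / 7 = 0.0300
UCL_s = B₄·s̄ = 2.089 × 0.0300 = 0.0627

0.06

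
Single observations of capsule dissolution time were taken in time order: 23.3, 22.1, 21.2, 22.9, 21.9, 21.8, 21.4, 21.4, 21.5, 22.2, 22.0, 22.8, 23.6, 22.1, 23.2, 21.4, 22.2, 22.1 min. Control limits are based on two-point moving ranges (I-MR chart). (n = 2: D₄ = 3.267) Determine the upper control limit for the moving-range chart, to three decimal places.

2.537

Moving ranges: 1.2, 0.9, 1.7, 1.0, 0.1, 0.4, 0.0, 0.1, 0.7, 0.2, 0.8, 0.8, 1.5, 1.1, 1.8, 0.8, 0.1; M̄R̄ = 13.2000 / 17 = 0.7765
UCL_MR = D₄·M̄R̄ = 3.267 × 0.7765 = 2.5367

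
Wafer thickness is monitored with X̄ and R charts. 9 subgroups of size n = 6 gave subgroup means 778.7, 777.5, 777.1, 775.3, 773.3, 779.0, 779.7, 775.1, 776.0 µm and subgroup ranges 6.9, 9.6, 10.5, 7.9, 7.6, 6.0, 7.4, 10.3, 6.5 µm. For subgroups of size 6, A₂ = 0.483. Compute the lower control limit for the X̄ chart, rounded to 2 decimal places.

772.95

X̄̄ = (778.7 + 777.5 + 777.1 + 775.3 + 773.3 + 779.0 + 779.7 + 775.1 + 776.0) / 9 = 6991.7000 / 9 = 776.8556
R̄ = (6.9 + 9.6 + 10.5 + 7.9 + 7.6 + 6.0 + 7.4 + 10.3 + 6.5) / 9 = 72.7000 / 9 = 8.0778
LCL = X̄̄ − A₂·R̄ = 776.8556 − 0.483 × 8.0778 = 772.9540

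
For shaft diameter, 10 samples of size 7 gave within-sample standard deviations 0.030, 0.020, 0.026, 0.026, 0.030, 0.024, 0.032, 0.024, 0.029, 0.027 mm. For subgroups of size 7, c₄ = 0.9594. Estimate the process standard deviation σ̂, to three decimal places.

0.028

s̄ = (0.030 + 0.020 + 0.026 + 0.026 + 0.030 + 0.024 + 0.032 + 0.024 + 0.029 + 0.027) / 10 = 0.0268
σ̂ = s̄ / c₄ = 0.0268 / 0.9594 = 0.0279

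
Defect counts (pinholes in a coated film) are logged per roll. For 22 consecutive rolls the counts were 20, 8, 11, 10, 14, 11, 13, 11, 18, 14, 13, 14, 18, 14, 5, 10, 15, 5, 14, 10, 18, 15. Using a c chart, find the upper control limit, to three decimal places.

c̄ = (20 + 8 + 11 + 10 + 14 + 11 + 13 + 11 + 18 + 14 + 13 + 14 + 18 + 14 + 5 + 10 + 15 + 5 + 14 + 10 + 18 + 15) / 22 = 281 / 22 = 12.7727
UCL = c̄ + 3√c̄ = 12.7727 + 3 × √12.7727 = 12.7727 + 3 × 3.5739 = 23.4944

23.494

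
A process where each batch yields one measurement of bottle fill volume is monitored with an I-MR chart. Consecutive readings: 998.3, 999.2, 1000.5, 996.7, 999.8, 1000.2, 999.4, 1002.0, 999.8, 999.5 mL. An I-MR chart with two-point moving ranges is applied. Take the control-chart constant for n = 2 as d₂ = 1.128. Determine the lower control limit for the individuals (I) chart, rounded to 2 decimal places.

X̄ = (998.3 + 999.2 + 1000.5 + 996.7 + 999.8 + 1000.2 + 999.4 + 1002.0 + 999.8 + 999.5) / 10 = 999.5400
Moving ranges: 0.9, 1.3, 3.8, 3.1, 0.4, 0.8, 2.6, 2.2, 0.3; M̄R̄ = 15.4000 / 9 = 1.7111
LCL = X̄ − 3·M̄R̄/d₂ = 999.5400 − 3 × 1.7111 / 1.128 = 994.9892

994.99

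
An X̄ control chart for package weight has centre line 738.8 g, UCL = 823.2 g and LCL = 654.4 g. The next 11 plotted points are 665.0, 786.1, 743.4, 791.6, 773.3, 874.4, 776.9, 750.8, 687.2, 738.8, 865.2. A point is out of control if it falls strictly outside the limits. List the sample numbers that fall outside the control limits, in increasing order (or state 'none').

Compare each point to [654.4, 823.2]: sample 6 = 874.4 > UCL; sample 11 = 865.2 > UCL.

6, 11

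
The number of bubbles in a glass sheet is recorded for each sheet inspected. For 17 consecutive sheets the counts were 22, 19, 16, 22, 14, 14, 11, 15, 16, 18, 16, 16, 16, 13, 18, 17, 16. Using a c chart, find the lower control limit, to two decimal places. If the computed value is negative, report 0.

c̄ = (22 + 19 + 16 + 22 + 14 + 14 + 11 + 15 + 16 + 18 + 16 + 16 + 16 + 13 + 18 + 17 + 16) / 17 = 279 / 17 = 16.4118
LCL = c̄ − 3√c̄ = 16.4118 − 3 × 4.0511 = 4.2583

4.26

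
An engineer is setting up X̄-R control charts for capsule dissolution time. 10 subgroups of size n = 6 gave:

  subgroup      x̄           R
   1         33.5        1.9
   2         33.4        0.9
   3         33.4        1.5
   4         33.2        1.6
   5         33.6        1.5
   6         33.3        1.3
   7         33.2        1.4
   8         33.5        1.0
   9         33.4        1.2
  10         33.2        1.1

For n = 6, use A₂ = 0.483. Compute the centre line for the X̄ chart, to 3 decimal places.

X̄̄ = (33.5 + 33.4 + 33.4 + 33.2 + 33.6 + 33.3 + 33.2 + 33.5 + 33.4 + 33.2) / 10 = 333.7000 / 10 = 33.3700
CL = X̄̄ = 33.3700

33.370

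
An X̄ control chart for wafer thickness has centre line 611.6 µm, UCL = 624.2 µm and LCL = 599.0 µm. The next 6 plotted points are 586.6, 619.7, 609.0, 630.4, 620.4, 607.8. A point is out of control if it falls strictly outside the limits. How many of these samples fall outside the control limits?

Compare each point to [599.0, 624.2]: sample 1 = 586.6 < LCL; sample 4 = 630.4 > UCL.

2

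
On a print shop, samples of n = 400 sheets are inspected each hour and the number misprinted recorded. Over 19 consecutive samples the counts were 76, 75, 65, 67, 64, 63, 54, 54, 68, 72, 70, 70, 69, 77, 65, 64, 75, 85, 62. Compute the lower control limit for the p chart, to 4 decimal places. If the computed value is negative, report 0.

p̄ = Σdᵢ / (k·n) = 1295 / (19 × 400) = 0.17039
LCL = p̄ − 3·√(p̄(1−p̄)/n) = 0.17039 − 3 × 0.01880 = 0.11400

0.1140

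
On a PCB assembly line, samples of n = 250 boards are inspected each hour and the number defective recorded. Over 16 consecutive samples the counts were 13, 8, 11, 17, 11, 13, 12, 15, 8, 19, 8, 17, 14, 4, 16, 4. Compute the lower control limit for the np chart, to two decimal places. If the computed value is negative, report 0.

1.79

p̄ = Σdᵢ / (k·n) = 190 / (16 × 250) = 0.04750
LCL = np̄ − 3·√(np̄(1−p̄)) = 11.8750 − 3 × 3.3632 = 1.7855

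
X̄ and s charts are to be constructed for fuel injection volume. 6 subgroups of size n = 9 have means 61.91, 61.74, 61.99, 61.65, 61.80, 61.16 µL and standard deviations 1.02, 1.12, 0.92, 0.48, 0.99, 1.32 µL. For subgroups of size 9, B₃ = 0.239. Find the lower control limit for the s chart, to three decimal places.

0.233

s̄ = (1.02 + 1.12 + 0.92 + 0.48 + 0.99 + 1.32) / 6 = 0.9750
LCL_s = B₃·s̄ = 0.239 × 0.9750 = 0.2330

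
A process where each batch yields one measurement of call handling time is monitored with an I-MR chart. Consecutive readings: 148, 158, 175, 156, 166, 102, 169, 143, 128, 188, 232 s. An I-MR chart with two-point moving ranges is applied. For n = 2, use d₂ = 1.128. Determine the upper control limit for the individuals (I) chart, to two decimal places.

X̄ = (148 + 158 + 175 + 156 + 166 + 102 + 169 + 143 + 128 + 188 + 232) / 11 = 160.4545
Moving ranges: 10, 17, 19, 10, 64, 67, 26, 15, 60, 44; M̄R̄ = 332.0000 / 10 = 33.2000
UCL = X̄ + 3·M̄R̄/d₂ = 160.4545 + 3 × 33.2000 / 1.128 = 248.7524

248.75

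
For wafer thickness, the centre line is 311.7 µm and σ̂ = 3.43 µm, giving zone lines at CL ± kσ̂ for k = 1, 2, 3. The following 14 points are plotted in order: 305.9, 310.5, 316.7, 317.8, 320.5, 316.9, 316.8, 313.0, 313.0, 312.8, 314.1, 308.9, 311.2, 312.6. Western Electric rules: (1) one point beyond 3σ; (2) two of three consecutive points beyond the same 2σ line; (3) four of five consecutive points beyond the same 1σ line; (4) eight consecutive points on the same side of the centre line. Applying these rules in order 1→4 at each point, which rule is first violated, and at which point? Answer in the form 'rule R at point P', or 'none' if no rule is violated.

Zone of each point (C = within 1σ̂, B = 1σ̂–2σ̂, A = 2σ̂–3σ̂, * = beyond 3σ̂; sign = side of CL): 1:-B, 2:-C, 3:+B, 4:+B, 5:+A, 6:+B, 7:+B, 8:+C, 9:+C, 10:+C, 11:+C, 12:-C, 13:-C, 14:+C
Rule 3 (four of five consecutive points beyond the same 1σ limit) is satisfied at point 6.

rule 3 at point 6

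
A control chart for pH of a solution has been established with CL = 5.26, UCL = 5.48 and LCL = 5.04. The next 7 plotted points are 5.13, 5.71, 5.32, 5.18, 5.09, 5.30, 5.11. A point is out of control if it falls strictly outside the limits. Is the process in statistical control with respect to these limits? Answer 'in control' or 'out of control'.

out of control

Compare each point to [5.04, 5.48]: sample 2 = 5.71 > UCL.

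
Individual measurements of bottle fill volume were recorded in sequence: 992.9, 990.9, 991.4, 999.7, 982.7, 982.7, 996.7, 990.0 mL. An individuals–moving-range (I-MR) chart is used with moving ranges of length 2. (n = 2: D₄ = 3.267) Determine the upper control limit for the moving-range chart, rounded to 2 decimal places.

Moving ranges: 2.0, 0.5, 8.3, 17.0, 0.0, 14.0, 6.7; M̄R̄ = 48.5000 / 7 = 6.9286
UCL_MR = D₄·M̄R̄ = 3.267 × 6.9286 = 22.6356

22.64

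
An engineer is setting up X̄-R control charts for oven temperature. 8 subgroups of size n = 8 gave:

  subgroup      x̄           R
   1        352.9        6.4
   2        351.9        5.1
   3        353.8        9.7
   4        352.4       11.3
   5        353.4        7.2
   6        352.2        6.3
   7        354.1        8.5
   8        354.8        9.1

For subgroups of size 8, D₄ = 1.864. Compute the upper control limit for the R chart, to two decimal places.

R̄ = (6.4 + 5.1 + 9.7 + 11.3 + 7.2 + 6.3 + 8.5 + 9.1) / 8 = 63.6000 / 8 = 7.9500
UCL_R = D₄·R̄ = 1.864 × 7.9500 = 14.8188

14.82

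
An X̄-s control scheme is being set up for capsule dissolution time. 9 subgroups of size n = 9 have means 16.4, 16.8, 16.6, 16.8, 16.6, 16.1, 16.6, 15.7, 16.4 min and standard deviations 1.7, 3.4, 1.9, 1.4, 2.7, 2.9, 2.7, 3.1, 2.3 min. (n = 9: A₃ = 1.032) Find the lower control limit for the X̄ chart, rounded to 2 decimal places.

X̄̄ = (16.4 + 16.8 + 16.6 + 16.8 + 16.6 + 16.1 + 16.6 + 15.7 + 16.4) / 9 = 16.4444
s̄ = (1.7 + 3.4 + 1.9 + 1.4 + 2.7 + 2.9 + 2.7 + 3.1 + 2.3) / 9 = 2.4556
LCL = X̄̄ − A₃·s̄ = 16.4444 − 1.032 × 2.4556 = 13.9103

13.91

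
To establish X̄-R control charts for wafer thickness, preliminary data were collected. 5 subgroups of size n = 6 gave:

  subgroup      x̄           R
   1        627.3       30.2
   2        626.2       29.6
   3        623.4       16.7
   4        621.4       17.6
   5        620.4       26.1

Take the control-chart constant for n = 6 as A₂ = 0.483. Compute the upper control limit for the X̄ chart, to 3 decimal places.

X̄̄ = (627.3 + 626.2 + 623.4 + 621.4 + 620.4) / 5 = 3118.7000 / 5 = 623.7400
R̄ = (30.2 + 29.6 + 16.7 + 17.6 + 26.1) / 5 = 120.2000 / 5 = 24.0400
UCL = X̄̄ + A₂·R̄ = 623.7400 + 0.483 × 24.0400 = 635.3513

635.351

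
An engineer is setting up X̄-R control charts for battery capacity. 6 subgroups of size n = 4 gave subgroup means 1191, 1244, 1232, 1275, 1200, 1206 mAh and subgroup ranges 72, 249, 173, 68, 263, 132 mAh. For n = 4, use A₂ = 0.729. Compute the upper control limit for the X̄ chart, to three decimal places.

1340.942

X̄̄ = (1191 + 1244 + 1232 + 1275 + 1200 + 1206) / 6 = 7348.0000 / 6 = 1224.6667
R̄ = (72 + 249 + 173 + 68 + 263 + 132) / 6 = 957.0000 / 6 = 159.5000
UCL = X̄̄ + A₂·R̄ = 1224.6667 + 0.729 × 159.5000 = 1340.9422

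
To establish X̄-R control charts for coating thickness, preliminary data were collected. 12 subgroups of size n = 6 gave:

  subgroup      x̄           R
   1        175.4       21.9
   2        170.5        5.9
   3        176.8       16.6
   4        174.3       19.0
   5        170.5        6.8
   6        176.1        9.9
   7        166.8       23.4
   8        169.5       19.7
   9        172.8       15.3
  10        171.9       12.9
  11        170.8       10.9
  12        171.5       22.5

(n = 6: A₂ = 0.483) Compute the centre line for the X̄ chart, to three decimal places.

172.242

X̄̄ = (175.4 + 170.5 + 176.8 + 174.3 + 170.5 + 176.1 + 166.8 + 169.5 + 172.8 + 171.9 + 170.8 + 171.5) / 12 = 2066.9000 / 12 = 172.2417
CL = X̄̄ = 172.2417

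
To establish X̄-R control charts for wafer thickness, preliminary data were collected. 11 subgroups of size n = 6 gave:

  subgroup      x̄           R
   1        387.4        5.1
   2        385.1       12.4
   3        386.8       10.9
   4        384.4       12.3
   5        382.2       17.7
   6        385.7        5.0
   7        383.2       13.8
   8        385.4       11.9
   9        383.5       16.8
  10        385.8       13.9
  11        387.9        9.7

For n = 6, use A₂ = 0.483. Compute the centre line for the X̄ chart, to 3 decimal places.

X̄̄ = (387.4 + 385.1 + 386.8 + 384.4 + 382.2 + 385.7 + 383.2 + 385.4 + 383.5 + 385.8 + 387.9) / 11 = 4237.4000 / 11 = 385.2182
CL = X̄̄ = 385.2182

385.218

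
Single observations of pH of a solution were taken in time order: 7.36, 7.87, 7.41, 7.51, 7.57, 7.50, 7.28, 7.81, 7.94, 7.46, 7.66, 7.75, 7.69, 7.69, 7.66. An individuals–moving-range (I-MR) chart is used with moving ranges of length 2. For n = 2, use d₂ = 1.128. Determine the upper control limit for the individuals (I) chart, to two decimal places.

X̄ = (7.36 + 7.87 + 7.41 + 7.51 + 7.57 + 7.50 + 7.28 + 7.81 + 7.94 + 7.46 + 7.66 + 7.75 + 7.69 + 7.69 + 7.66) / 15 = 7.6107
Moving ranges: 0.51, 0.46, 0.10, 0.06, 0.07, 0.22, 0.53, 0.13, 0.48, 0.20, 0.09, 0.06, 0.00, 0.03; M̄R̄ = 2.9400 / 14 = 0.2100
UCL = X̄ + 3·M̄R̄/d₂ = 7.6107 + 3 × 0.2100 / 1.128 = 8.1692

8.17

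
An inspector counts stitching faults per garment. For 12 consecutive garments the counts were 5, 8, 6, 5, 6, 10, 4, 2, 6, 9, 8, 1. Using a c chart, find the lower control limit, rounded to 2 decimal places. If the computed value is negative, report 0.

0.00

c̄ = (5 + 8 + 6 + 5 + 6 + 10 + 4 + 2 + 6 + 9 + 8 + 1) / 12 = 70 / 12 = 5.8333
LCL = c̄ − 3√c̄ = 5.8333 − 3 × 2.4152 = -1.4124 → 0 (cannot be negative)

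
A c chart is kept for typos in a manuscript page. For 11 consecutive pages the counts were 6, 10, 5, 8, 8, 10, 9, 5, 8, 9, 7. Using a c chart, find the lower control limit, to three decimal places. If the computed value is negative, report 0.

c̄ = (6 + 10 + 5 + 8 + 8 + 10 + 9 + 5 + 8 + 9 + 7) / 11 = 85 / 11 = 7.7273
LCL = c̄ − 3√c̄ = 7.7273 − 3 × 2.7798 = -0.6121 → 0 (cannot be negative)

0.000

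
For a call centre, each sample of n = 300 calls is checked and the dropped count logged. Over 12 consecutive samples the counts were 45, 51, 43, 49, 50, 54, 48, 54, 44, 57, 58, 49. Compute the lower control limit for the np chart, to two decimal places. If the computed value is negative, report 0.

p̄ = Σdᵢ / (k·n) = 602 / (12 × 300) = 0.16722
LCL = np̄ − 3·√(np̄(1−p̄)) = 50.1667 − 3 × 6.4636 = 30.7760

30.78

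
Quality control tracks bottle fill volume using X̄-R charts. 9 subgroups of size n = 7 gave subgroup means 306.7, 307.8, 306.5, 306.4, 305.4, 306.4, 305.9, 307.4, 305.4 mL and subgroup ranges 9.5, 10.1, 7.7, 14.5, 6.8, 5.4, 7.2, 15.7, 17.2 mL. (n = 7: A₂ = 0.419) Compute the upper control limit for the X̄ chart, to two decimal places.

X̄̄ = (306.7 + 307.8 + 306.5 + 306.4 + 305.4 + 306.4 + 305.9 + 307.4 + 305.4) / 9 = 2757.9000 / 9 = 306.4333
R̄ = (9.5 + 10.1 + 7.7 + 14.5 + 6.8 + 5.4 + 7.2 + 15.7 + 17.2) / 9 = 94.1000 / 9 = 10.4556
UCL = X̄̄ + A₂·R̄ = 306.4333 + 0.419 × 10.4556 = 310.8142

310.81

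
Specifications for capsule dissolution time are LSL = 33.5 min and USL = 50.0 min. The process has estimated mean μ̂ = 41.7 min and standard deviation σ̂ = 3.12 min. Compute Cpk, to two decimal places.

0.88

Cpu = (USL − μ̂) / (3σ̂) = (50.0 − 41.7) / (3 × 3.12) = 0.8868; Cpl = (μ̂ − LSL) / (3σ̂) = (41.7 − 33.5) / (3 × 3.12) = 0.8761; Cpk = min(Cpu, Cpl) = 0.8761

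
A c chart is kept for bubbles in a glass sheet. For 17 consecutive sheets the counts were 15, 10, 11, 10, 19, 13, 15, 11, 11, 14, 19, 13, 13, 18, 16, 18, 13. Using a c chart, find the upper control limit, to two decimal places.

25.31

c̄ = (15 + 10 + 11 + 10 + 19 + 13 + 15 + 11 + 11 + 14 + 19 + 13 + 13 + 18 + 16 + 18 + 13) / 17 = 239 / 17 = 14.0588
UCL = c̄ + 3√c̄ = 14.0588 + 3 × √14.0588 = 14.0588 + 3 × 3.7495 = 25.3074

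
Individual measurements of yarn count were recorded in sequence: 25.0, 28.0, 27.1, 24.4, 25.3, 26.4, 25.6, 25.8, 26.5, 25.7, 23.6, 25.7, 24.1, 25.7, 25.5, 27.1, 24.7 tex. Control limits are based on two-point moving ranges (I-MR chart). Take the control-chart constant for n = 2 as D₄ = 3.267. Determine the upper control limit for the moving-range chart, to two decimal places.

Moving ranges: 3.0, 0.9, 2.7, 0.9, 1.1, 0.8, 0.2, 0.7, 0.8, 2.1, 2.1, 1.6, 1.6, 0.2, 1.6, 2.4; M̄R̄ = 22.7000 / 16 = 1.4187
UCL_MR = D₄·M̄R̄ = 3.267 × 1.4187 = 4.6351

4.64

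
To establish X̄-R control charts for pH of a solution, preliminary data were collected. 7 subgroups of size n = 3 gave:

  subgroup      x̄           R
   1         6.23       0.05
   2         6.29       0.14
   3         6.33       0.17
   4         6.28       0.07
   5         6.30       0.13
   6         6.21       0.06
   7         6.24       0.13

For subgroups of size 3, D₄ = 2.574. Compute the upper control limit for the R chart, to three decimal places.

0.276

R̄ = (0.05 + 0.14 + 0.17 + 0.07 + 0.13 + 0.06 + 0.13) / 7 = 0.7500 / 7 = 0.1071
UCL_R = D₄·R̄ = 2.574 × 0.1071 = 0.2758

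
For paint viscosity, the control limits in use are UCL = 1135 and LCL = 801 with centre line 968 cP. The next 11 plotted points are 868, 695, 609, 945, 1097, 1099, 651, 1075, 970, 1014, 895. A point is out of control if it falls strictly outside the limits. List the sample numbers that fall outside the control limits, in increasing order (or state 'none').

Compare each point to [801, 1135]: sample 2 = 695 < LCL; sample 3 = 609 < LCL; sample 7 = 651 < LCL.

2, 3, 7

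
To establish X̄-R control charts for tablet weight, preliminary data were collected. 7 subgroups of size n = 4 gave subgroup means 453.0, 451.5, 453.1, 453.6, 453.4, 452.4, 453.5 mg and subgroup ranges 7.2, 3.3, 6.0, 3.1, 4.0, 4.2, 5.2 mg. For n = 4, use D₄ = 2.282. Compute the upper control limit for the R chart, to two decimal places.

10.76

R̄ = (7.2 + 3.3 + 6.0 + 3.1 + 4.0 + 4.2 + 5.2) / 7 = 33.0000 / 7 = 4.7143
UCL_R = D₄·R̄ = 2.282 × 4.7143 = 10.7580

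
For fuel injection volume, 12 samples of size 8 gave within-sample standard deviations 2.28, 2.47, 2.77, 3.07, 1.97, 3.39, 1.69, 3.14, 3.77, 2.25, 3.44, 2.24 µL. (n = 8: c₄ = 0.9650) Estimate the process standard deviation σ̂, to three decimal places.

s̄ = (2.28 + 2.47 + 2.77 + 3.07 + 1.97 + 3.39 + 1.69 + 3.14 + 3.77 + 2.25 + 3.44 + 2.24) / 12 = 2.7067
σ̂ = s̄ / c₄ = 2.7067 / 0.9650 = 2.8048

2.805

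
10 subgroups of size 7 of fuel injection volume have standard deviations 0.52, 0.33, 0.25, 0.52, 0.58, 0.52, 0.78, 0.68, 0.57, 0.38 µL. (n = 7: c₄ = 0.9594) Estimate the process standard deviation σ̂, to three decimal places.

s̄ = (0.52 + 0.33 + 0.25 + 0.52 + 0.58 + 0.52 + 0.78 + 0.68 + 0.57 + 0.38) / 10 = 0.5130
σ̂ = s̄ / c₄ = 0.5130 / 0.9594 = 0.5347

0.535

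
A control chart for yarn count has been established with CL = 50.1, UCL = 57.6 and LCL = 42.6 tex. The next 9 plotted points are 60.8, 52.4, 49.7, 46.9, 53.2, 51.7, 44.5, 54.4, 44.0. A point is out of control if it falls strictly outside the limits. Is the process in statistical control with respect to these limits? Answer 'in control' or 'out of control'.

Compare each point to [42.6, 57.6]: sample 1 = 60.8 > UCL.

out of control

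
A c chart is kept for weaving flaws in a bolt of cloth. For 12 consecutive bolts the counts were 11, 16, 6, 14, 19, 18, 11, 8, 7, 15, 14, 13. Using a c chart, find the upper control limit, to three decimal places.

23.344

c̄ = (11 + 16 + 6 + 14 + 19 + 18 + 11 + 8 + 7 + 15 + 14 + 13) / 12 = 152 / 12 = 12.6667
UCL = c̄ + 3√c̄ = 12.6667 + 3 × √12.6667 = 12.6667 + 3 × 3.5590 = 23.3437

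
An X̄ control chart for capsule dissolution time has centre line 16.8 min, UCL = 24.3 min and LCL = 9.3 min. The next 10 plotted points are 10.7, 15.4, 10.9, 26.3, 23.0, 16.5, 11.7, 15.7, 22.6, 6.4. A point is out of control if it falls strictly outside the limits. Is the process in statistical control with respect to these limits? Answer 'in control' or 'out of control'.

Compare each point to [9.3, 24.3]: sample 4 = 26.3 > UCL; sample 10 = 6.4 < LCL.

out of control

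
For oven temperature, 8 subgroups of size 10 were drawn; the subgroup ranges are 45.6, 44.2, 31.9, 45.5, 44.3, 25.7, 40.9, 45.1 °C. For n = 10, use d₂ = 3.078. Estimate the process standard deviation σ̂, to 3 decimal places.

13.125

R̄ = (45.6 + 44.2 + 31.9 + 45.5 + 44.3 + 25.7 + 40.9 + 45.1) / 8 = 40.4000
σ̂ = R̄ / d₂ = 40.4000 / 3.078 = 13.1254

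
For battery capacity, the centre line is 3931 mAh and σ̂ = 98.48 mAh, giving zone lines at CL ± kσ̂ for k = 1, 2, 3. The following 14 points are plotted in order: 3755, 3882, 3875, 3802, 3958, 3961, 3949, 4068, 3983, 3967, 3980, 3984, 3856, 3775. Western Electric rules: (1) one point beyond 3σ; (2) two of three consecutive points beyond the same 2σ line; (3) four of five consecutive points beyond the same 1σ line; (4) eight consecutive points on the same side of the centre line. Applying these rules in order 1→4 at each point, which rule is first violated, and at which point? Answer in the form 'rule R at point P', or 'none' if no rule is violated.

Zone of each point (C = within 1σ̂, B = 1σ̂–2σ̂, A = 2σ̂–3σ̂, * = beyond 3σ̂; sign = side of CL): 1:-B, 2:-C, 3:-C, 4:-B, 5:+C, 6:+C, 7:+C, 8:+B, 9:+C, 10:+C, 11:+C, 12:+C, 13:-C, 14:-B
Rule 4 (eight consecutive points on the same side of the centre line) is satisfied at point 12.

rule 4 at point 12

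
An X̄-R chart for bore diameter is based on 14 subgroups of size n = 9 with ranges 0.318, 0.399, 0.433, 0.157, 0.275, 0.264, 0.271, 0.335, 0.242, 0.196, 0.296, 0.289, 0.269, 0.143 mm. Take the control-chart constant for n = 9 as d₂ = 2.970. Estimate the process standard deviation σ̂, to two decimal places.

0.09

R̄ = (0.318 + 0.399 + 0.433 + 0.157 + 0.275 + 0.264 + 0.271 + 0.335 + 0.242 + 0.196 + 0.296 + 0.289 + 0.269 + 0.143) / 14 = 0.2776
σ̂ = R̄ / d₂ = 0.2776 / 2.970 = 0.0935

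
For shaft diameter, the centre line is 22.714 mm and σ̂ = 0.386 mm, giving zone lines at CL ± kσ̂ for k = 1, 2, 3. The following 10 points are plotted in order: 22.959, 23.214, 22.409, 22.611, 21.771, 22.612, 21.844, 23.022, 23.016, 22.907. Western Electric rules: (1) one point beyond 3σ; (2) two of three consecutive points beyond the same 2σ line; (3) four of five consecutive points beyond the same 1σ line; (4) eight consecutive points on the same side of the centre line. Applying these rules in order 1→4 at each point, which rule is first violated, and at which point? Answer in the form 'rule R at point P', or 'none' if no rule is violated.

Zone of each point (C = within 1σ̂, B = 1σ̂–2σ̂, A = 2σ̂–3σ̂, * = beyond 3σ̂; sign = side of CL): 1:+C, 2:+B, 3:-C, 4:-C, 5:-A, 6:-C, 7:-A, 8:+C, 9:+C, 10:+C
Rule 2 (two of three consecutive points beyond the same 2σ limit) is satisfied at point 7.

rule 2 at point 7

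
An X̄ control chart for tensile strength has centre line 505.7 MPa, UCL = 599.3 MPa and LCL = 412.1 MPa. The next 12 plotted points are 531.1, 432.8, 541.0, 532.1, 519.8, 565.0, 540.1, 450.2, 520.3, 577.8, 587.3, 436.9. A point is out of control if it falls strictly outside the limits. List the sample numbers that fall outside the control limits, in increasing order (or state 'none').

All 12 points lie within [412.1, 599.3].

none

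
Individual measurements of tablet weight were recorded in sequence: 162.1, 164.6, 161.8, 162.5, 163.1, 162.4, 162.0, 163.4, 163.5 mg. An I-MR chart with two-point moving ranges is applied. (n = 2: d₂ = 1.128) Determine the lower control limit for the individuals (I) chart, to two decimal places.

159.76

X̄ = (162.1 + 164.6 + 161.8 + 162.5 + 163.1 + 162.4 + 162.0 + 163.4 + 163.5) / 9 = 162.8222
Moving ranges: 2.5, 2.8, 0.7, 0.6, 0.7, 0.4, 1.4, 0.1; M̄R̄ = 9.2000 / 8 = 1.1500
LCL = X̄ − 3·M̄R̄/d₂ = 162.8222 − 3 × 1.1500 / 1.128 = 159.7637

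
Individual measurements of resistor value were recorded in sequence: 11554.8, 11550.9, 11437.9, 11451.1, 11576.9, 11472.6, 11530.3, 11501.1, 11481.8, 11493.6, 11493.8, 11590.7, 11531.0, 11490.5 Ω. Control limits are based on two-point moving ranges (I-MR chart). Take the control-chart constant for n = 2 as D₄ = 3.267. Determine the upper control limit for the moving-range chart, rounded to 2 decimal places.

Moving ranges: 3.9, 113.0, 13.2, 125.8, 104.3, 57.7, 29.2, 19.3, 11.8, 0.2, 96.9, 59.7, 40.5; M̄R̄ = 675.5000 / 13 = 51.9615
UCL_MR = D₄·M̄R̄ = 3.267 × 51.9615 = 169.7583

169.76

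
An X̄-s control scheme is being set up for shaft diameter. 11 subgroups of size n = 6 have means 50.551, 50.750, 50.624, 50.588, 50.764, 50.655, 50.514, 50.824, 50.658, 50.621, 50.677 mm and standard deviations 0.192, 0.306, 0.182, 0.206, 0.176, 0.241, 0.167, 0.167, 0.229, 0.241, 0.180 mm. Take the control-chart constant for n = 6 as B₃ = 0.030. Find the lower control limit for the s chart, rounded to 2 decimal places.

s̄ = (0.192 + 0.306 + 0.182 + 0.206 + 0.176 + 0.241 + 0.167 + 0.167 + 0.229 + 0.241 + 0.180) / 11 = 0.2079
LCL_s = B₃·s̄ = 0.030 × 0.2079 = 0.0062

0.01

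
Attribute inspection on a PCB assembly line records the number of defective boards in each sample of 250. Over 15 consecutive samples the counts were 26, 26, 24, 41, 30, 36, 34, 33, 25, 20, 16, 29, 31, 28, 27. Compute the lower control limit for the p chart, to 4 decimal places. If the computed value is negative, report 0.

0.0534

p̄ = Σdᵢ / (k·n) = 426 / (15 × 250) = 0.11360
LCL = p̄ − 3·√(p̄(1−p̄)/n) = 0.11360 − 3 × 0.02007 = 0.05339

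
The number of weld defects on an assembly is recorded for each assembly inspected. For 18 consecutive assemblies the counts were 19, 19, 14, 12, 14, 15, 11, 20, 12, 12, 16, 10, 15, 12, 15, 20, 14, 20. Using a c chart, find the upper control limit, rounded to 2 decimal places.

26.62

c̄ = (19 + 19 + 14 + 12 + 14 + 15 + 11 + 20 + 12 + 12 + 16 + 10 + 15 + 12 + 15 + 20 + 14 + 20) / 18 = 270 / 18 = 15.0000
UCL = c̄ + 3√c̄ = 15.0000 + 3 × √15.0000 = 15.0000 + 3 × 3.8730 = 26.6190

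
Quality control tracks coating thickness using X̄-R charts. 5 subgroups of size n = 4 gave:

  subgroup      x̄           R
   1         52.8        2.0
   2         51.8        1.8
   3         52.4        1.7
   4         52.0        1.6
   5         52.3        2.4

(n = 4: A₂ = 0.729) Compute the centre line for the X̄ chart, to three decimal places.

X̄̄ = (52.8 + 51.8 + 52.4 + 52.0 + 52.3) / 5 = 261.3000 / 5 = 52.2600
CL = X̄̄ = 52.2600

52.260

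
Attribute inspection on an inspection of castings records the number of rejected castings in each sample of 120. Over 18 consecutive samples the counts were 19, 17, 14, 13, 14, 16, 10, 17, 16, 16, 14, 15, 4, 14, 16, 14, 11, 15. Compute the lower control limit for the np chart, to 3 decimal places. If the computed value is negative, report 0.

3.563

p̄ = Σdᵢ / (k·n) = 255 / (18 × 120) = 0.11806
LCL = np̄ − 3·√(np̄(1−p̄)) = 14.1667 − 3 × 3.5347 = 3.5625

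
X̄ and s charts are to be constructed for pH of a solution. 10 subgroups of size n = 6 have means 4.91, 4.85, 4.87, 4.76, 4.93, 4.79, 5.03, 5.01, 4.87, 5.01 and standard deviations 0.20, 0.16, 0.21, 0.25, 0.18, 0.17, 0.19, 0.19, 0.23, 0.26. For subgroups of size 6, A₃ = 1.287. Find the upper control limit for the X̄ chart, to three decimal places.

5.166

X̄̄ = (4.91 + 4.85 + 4.87 + 4.76 + 4.93 + 4.79 + 5.03 + 5.01 + 4.87 + 5.01) / 10 = 4.9030
s̄ = (0.20 + 0.16 + 0.21 + 0.25 + 0.18 + 0.17 + 0.19 + 0.19 + 0.23 + 0.26) / 10 = 0.2040
UCL = X̄̄ + A₃·s̄ = 4.9030 + 1.287 × 0.2040 = 5.1655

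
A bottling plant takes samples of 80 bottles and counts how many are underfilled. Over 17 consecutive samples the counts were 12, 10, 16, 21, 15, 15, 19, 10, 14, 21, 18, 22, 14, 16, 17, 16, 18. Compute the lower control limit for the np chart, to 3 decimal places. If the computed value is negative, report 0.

5.355

p̄ = Σdᵢ / (k·n) = 274 / (17 × 80) = 0.20147
LCL = np̄ − 3·√(np̄(1−p̄)) = 16.1176 − 3 × 3.5875 = 5.3550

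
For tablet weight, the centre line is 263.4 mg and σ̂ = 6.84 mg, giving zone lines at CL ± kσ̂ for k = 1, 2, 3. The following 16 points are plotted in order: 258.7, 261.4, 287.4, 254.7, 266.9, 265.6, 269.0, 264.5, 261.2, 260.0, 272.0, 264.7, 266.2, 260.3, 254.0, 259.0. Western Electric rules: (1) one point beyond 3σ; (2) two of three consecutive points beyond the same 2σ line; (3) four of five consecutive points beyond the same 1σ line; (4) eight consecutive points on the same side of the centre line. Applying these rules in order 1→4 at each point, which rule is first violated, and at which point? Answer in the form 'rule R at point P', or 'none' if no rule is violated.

rule 1 at point 3

Zone of each point (C = within 1σ̂, B = 1σ̂–2σ̂, A = 2σ̂–3σ̂, * = beyond 3σ̂; sign = side of CL): 1:-C, 2:-C, 3:+*, 4:-B, 5:+C, 6:+C, 7:+C, 8:+C, 9:-C, 10:-C, 11:+B, 12:+C, 13:+C, 14:-C, 15:-B, 16:-C
Rule 1 (one point beyond the 3σ limits) is satisfied at point 3.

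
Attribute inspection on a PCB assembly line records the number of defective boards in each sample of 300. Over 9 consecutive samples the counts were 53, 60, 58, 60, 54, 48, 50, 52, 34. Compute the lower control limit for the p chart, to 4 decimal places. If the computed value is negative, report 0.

0.1081

p̄ = Σdᵢ / (k·n) = 469 / (9 × 300) = 0.17370
LCL = p̄ − 3·√(p̄(1−p̄)/n) = 0.17370 − 3 × 0.02187 = 0.10808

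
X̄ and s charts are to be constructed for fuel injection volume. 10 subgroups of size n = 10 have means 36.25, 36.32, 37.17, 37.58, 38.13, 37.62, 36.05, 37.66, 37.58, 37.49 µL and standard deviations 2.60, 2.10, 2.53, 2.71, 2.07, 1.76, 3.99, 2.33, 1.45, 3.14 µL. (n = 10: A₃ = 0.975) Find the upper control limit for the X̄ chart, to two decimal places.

X̄̄ = (36.25 + 36.32 + 37.17 + 37.58 + 38.13 + 37.62 + 36.05 + 37.66 + 37.58 + 37.49) / 10 = 37.1850
s̄ = (2.60 + 2.10 + 2.53 + 2.71 + 2.07 + 1.76 + 3.99 + 2.33 + 1.45 + 3.14) / 10 = 2.4680
UCL = X̄̄ + A₃·s̄ = 37.1850 + 0.975 × 2.4680 = 39.5913

39.59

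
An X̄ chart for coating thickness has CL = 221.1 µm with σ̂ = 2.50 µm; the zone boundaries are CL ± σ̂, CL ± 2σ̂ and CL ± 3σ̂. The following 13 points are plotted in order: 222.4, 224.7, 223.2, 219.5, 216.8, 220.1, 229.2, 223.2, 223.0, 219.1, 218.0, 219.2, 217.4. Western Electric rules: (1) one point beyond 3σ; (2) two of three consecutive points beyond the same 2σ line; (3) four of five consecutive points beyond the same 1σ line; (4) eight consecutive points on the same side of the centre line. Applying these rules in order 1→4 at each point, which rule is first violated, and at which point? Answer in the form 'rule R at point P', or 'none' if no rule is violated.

Zone of each point (C = within 1σ̂, B = 1σ̂–2σ̂, A = 2σ̂–3σ̂, * = beyond 3σ̂; sign = side of CL): 1:+C, 2:+B, 3:+C, 4:-C, 5:-B, 6:-C, 7:+*, 8:+C, 9:+C, 10:-C, 11:-B, 12:-C, 13:-B
Rule 1 (one point beyond the 3σ limits) is satisfied at point 7.

rule 1 at point 7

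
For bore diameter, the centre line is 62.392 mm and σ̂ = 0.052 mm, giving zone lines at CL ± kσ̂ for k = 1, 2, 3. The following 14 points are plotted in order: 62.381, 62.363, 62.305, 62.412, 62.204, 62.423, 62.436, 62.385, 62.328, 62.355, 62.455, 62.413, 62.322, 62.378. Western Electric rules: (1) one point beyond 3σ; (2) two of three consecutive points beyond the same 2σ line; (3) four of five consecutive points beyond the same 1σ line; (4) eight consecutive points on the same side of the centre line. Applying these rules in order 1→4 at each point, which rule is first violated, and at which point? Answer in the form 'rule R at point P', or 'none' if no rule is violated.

Zone of each point (C = within 1σ̂, B = 1σ̂–2σ̂, A = 2σ̂–3σ̂, * = beyond 3σ̂; sign = side of CL): 1:-C, 2:-C, 3:-B, 4:+C, 5:-*, 6:+C, 7:+C, 8:-C, 9:-B, 10:-C, 11:+B, 12:+C, 13:-B, 14:-C
Rule 1 (one point beyond the 3σ limits) is satisfied at point 5.

rule 1 at point 5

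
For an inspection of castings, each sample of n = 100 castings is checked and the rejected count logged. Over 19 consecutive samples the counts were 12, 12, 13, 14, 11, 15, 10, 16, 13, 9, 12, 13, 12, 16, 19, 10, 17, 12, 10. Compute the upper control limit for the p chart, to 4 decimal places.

0.2302

p̄ = Σdᵢ / (k·n) = 246 / (19 × 100) = 0.12947
UCL = p̄ + 3·√(p̄(1−p̄)/n) = 0.12947 + 3 × √(0.12947×0.87053/100) = 0.12947 + 3 × 0.03357 = 0.23019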